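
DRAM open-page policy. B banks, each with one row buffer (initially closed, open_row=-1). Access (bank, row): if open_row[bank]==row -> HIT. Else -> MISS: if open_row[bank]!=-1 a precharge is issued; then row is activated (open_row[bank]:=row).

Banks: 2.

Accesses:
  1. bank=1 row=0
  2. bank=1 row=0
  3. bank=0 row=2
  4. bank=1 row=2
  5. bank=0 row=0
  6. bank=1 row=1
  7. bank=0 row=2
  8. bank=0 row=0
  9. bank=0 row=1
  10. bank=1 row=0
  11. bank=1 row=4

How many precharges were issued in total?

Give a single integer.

Acc 1: bank1 row0 -> MISS (open row0); precharges=0
Acc 2: bank1 row0 -> HIT
Acc 3: bank0 row2 -> MISS (open row2); precharges=0
Acc 4: bank1 row2 -> MISS (open row2); precharges=1
Acc 5: bank0 row0 -> MISS (open row0); precharges=2
Acc 6: bank1 row1 -> MISS (open row1); precharges=3
Acc 7: bank0 row2 -> MISS (open row2); precharges=4
Acc 8: bank0 row0 -> MISS (open row0); precharges=5
Acc 9: bank0 row1 -> MISS (open row1); precharges=6
Acc 10: bank1 row0 -> MISS (open row0); precharges=7
Acc 11: bank1 row4 -> MISS (open row4); precharges=8

Answer: 8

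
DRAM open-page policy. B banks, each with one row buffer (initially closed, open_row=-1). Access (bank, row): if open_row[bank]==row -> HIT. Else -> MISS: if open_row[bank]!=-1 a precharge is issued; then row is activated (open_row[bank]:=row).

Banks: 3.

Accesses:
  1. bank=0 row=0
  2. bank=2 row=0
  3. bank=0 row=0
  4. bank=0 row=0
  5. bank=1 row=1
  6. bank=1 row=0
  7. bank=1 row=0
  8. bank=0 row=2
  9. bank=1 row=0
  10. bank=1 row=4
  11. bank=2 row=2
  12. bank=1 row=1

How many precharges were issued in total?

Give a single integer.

Acc 1: bank0 row0 -> MISS (open row0); precharges=0
Acc 2: bank2 row0 -> MISS (open row0); precharges=0
Acc 3: bank0 row0 -> HIT
Acc 4: bank0 row0 -> HIT
Acc 5: bank1 row1 -> MISS (open row1); precharges=0
Acc 6: bank1 row0 -> MISS (open row0); precharges=1
Acc 7: bank1 row0 -> HIT
Acc 8: bank0 row2 -> MISS (open row2); precharges=2
Acc 9: bank1 row0 -> HIT
Acc 10: bank1 row4 -> MISS (open row4); precharges=3
Acc 11: bank2 row2 -> MISS (open row2); precharges=4
Acc 12: bank1 row1 -> MISS (open row1); precharges=5

Answer: 5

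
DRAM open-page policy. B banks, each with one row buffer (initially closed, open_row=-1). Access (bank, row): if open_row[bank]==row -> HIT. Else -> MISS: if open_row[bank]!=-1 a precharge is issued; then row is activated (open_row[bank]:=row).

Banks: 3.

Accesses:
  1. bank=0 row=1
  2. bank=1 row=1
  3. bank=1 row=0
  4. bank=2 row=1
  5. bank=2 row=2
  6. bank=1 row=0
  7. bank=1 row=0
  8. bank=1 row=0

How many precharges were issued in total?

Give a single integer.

Answer: 2

Derivation:
Acc 1: bank0 row1 -> MISS (open row1); precharges=0
Acc 2: bank1 row1 -> MISS (open row1); precharges=0
Acc 3: bank1 row0 -> MISS (open row0); precharges=1
Acc 4: bank2 row1 -> MISS (open row1); precharges=1
Acc 5: bank2 row2 -> MISS (open row2); precharges=2
Acc 6: bank1 row0 -> HIT
Acc 7: bank1 row0 -> HIT
Acc 8: bank1 row0 -> HIT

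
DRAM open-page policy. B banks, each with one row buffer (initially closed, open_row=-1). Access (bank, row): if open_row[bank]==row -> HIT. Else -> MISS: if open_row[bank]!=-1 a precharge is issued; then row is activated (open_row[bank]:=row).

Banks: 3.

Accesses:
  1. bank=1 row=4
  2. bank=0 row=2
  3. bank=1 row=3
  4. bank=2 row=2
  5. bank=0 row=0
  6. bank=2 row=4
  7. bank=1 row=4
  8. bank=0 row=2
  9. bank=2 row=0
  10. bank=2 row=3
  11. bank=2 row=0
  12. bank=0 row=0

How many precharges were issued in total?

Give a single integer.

Answer: 9

Derivation:
Acc 1: bank1 row4 -> MISS (open row4); precharges=0
Acc 2: bank0 row2 -> MISS (open row2); precharges=0
Acc 3: bank1 row3 -> MISS (open row3); precharges=1
Acc 4: bank2 row2 -> MISS (open row2); precharges=1
Acc 5: bank0 row0 -> MISS (open row0); precharges=2
Acc 6: bank2 row4 -> MISS (open row4); precharges=3
Acc 7: bank1 row4 -> MISS (open row4); precharges=4
Acc 8: bank0 row2 -> MISS (open row2); precharges=5
Acc 9: bank2 row0 -> MISS (open row0); precharges=6
Acc 10: bank2 row3 -> MISS (open row3); precharges=7
Acc 11: bank2 row0 -> MISS (open row0); precharges=8
Acc 12: bank0 row0 -> MISS (open row0); precharges=9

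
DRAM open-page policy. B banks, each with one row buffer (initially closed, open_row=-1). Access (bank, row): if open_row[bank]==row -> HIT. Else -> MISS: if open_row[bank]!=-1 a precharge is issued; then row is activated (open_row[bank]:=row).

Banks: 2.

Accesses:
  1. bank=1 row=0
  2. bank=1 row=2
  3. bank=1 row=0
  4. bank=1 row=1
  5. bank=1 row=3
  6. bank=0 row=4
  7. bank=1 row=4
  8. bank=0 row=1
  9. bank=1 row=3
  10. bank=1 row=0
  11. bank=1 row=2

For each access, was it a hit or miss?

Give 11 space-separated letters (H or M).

Acc 1: bank1 row0 -> MISS (open row0); precharges=0
Acc 2: bank1 row2 -> MISS (open row2); precharges=1
Acc 3: bank1 row0 -> MISS (open row0); precharges=2
Acc 4: bank1 row1 -> MISS (open row1); precharges=3
Acc 5: bank1 row3 -> MISS (open row3); precharges=4
Acc 6: bank0 row4 -> MISS (open row4); precharges=4
Acc 7: bank1 row4 -> MISS (open row4); precharges=5
Acc 8: bank0 row1 -> MISS (open row1); precharges=6
Acc 9: bank1 row3 -> MISS (open row3); precharges=7
Acc 10: bank1 row0 -> MISS (open row0); precharges=8
Acc 11: bank1 row2 -> MISS (open row2); precharges=9

Answer: M M M M M M M M M M M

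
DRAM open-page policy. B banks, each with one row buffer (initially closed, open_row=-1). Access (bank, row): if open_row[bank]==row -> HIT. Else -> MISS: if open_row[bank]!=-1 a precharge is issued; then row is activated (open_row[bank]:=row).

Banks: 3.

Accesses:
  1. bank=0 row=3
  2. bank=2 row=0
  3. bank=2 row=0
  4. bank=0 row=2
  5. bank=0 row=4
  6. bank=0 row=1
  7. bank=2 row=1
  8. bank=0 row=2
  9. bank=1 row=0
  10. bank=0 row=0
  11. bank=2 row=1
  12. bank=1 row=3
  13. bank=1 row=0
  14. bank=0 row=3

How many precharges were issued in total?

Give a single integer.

Acc 1: bank0 row3 -> MISS (open row3); precharges=0
Acc 2: bank2 row0 -> MISS (open row0); precharges=0
Acc 3: bank2 row0 -> HIT
Acc 4: bank0 row2 -> MISS (open row2); precharges=1
Acc 5: bank0 row4 -> MISS (open row4); precharges=2
Acc 6: bank0 row1 -> MISS (open row1); precharges=3
Acc 7: bank2 row1 -> MISS (open row1); precharges=4
Acc 8: bank0 row2 -> MISS (open row2); precharges=5
Acc 9: bank1 row0 -> MISS (open row0); precharges=5
Acc 10: bank0 row0 -> MISS (open row0); precharges=6
Acc 11: bank2 row1 -> HIT
Acc 12: bank1 row3 -> MISS (open row3); precharges=7
Acc 13: bank1 row0 -> MISS (open row0); precharges=8
Acc 14: bank0 row3 -> MISS (open row3); precharges=9

Answer: 9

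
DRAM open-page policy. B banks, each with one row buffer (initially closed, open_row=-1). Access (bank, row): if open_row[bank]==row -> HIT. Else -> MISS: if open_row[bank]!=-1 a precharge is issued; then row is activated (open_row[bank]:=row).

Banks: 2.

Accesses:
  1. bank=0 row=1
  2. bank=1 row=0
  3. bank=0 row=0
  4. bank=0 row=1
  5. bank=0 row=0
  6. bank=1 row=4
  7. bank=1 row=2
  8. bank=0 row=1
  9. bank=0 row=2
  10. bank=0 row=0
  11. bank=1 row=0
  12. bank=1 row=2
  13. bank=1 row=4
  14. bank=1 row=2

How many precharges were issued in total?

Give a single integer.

Acc 1: bank0 row1 -> MISS (open row1); precharges=0
Acc 2: bank1 row0 -> MISS (open row0); precharges=0
Acc 3: bank0 row0 -> MISS (open row0); precharges=1
Acc 4: bank0 row1 -> MISS (open row1); precharges=2
Acc 5: bank0 row0 -> MISS (open row0); precharges=3
Acc 6: bank1 row4 -> MISS (open row4); precharges=4
Acc 7: bank1 row2 -> MISS (open row2); precharges=5
Acc 8: bank0 row1 -> MISS (open row1); precharges=6
Acc 9: bank0 row2 -> MISS (open row2); precharges=7
Acc 10: bank0 row0 -> MISS (open row0); precharges=8
Acc 11: bank1 row0 -> MISS (open row0); precharges=9
Acc 12: bank1 row2 -> MISS (open row2); precharges=10
Acc 13: bank1 row4 -> MISS (open row4); precharges=11
Acc 14: bank1 row2 -> MISS (open row2); precharges=12

Answer: 12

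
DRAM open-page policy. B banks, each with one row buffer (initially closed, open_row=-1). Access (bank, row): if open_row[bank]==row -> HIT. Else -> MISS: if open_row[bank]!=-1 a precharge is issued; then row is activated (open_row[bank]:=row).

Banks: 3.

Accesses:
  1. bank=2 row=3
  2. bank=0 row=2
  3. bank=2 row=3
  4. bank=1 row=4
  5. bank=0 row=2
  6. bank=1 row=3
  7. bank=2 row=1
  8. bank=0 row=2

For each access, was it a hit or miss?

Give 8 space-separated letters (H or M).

Acc 1: bank2 row3 -> MISS (open row3); precharges=0
Acc 2: bank0 row2 -> MISS (open row2); precharges=0
Acc 3: bank2 row3 -> HIT
Acc 4: bank1 row4 -> MISS (open row4); precharges=0
Acc 5: bank0 row2 -> HIT
Acc 6: bank1 row3 -> MISS (open row3); precharges=1
Acc 7: bank2 row1 -> MISS (open row1); precharges=2
Acc 8: bank0 row2 -> HIT

Answer: M M H M H M M H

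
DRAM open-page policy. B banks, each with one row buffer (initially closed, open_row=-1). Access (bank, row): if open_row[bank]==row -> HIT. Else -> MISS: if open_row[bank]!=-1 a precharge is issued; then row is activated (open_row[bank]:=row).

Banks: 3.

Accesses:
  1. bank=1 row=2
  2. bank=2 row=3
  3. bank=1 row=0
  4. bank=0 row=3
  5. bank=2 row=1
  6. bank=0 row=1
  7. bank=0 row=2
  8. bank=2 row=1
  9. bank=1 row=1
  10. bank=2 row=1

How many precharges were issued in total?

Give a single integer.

Acc 1: bank1 row2 -> MISS (open row2); precharges=0
Acc 2: bank2 row3 -> MISS (open row3); precharges=0
Acc 3: bank1 row0 -> MISS (open row0); precharges=1
Acc 4: bank0 row3 -> MISS (open row3); precharges=1
Acc 5: bank2 row1 -> MISS (open row1); precharges=2
Acc 6: bank0 row1 -> MISS (open row1); precharges=3
Acc 7: bank0 row2 -> MISS (open row2); precharges=4
Acc 8: bank2 row1 -> HIT
Acc 9: bank1 row1 -> MISS (open row1); precharges=5
Acc 10: bank2 row1 -> HIT

Answer: 5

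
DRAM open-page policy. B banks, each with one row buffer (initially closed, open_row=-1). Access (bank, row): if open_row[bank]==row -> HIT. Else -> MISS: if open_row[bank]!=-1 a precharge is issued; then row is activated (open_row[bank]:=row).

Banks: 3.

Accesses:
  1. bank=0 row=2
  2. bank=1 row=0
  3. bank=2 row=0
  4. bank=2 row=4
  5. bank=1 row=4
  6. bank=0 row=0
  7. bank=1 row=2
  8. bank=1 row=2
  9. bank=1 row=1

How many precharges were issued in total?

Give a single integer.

Acc 1: bank0 row2 -> MISS (open row2); precharges=0
Acc 2: bank1 row0 -> MISS (open row0); precharges=0
Acc 3: bank2 row0 -> MISS (open row0); precharges=0
Acc 4: bank2 row4 -> MISS (open row4); precharges=1
Acc 5: bank1 row4 -> MISS (open row4); precharges=2
Acc 6: bank0 row0 -> MISS (open row0); precharges=3
Acc 7: bank1 row2 -> MISS (open row2); precharges=4
Acc 8: bank1 row2 -> HIT
Acc 9: bank1 row1 -> MISS (open row1); precharges=5

Answer: 5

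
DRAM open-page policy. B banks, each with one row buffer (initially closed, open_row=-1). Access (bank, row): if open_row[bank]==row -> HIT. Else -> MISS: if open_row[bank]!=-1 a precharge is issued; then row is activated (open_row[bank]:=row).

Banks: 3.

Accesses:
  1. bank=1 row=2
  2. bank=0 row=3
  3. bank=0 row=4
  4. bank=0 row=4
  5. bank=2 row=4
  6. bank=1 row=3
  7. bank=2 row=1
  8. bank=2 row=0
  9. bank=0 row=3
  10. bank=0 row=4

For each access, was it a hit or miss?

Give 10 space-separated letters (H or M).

Answer: M M M H M M M M M M

Derivation:
Acc 1: bank1 row2 -> MISS (open row2); precharges=0
Acc 2: bank0 row3 -> MISS (open row3); precharges=0
Acc 3: bank0 row4 -> MISS (open row4); precharges=1
Acc 4: bank0 row4 -> HIT
Acc 5: bank2 row4 -> MISS (open row4); precharges=1
Acc 6: bank1 row3 -> MISS (open row3); precharges=2
Acc 7: bank2 row1 -> MISS (open row1); precharges=3
Acc 8: bank2 row0 -> MISS (open row0); precharges=4
Acc 9: bank0 row3 -> MISS (open row3); precharges=5
Acc 10: bank0 row4 -> MISS (open row4); precharges=6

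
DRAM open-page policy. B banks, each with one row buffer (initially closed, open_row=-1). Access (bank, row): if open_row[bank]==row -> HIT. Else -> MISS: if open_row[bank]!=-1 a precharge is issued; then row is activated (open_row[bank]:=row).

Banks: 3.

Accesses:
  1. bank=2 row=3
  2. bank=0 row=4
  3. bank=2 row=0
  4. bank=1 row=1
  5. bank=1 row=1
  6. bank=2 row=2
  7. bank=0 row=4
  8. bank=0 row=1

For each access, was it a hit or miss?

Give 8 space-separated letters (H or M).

Acc 1: bank2 row3 -> MISS (open row3); precharges=0
Acc 2: bank0 row4 -> MISS (open row4); precharges=0
Acc 3: bank2 row0 -> MISS (open row0); precharges=1
Acc 4: bank1 row1 -> MISS (open row1); precharges=1
Acc 5: bank1 row1 -> HIT
Acc 6: bank2 row2 -> MISS (open row2); precharges=2
Acc 7: bank0 row4 -> HIT
Acc 8: bank0 row1 -> MISS (open row1); precharges=3

Answer: M M M M H M H M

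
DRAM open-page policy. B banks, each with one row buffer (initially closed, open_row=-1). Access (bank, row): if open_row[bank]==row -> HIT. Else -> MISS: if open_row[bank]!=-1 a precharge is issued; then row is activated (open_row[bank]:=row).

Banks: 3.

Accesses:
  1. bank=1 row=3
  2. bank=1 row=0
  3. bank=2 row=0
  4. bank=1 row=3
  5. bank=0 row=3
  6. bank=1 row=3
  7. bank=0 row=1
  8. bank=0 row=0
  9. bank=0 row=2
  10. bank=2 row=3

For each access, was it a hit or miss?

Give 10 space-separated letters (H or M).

Acc 1: bank1 row3 -> MISS (open row3); precharges=0
Acc 2: bank1 row0 -> MISS (open row0); precharges=1
Acc 3: bank2 row0 -> MISS (open row0); precharges=1
Acc 4: bank1 row3 -> MISS (open row3); precharges=2
Acc 5: bank0 row3 -> MISS (open row3); precharges=2
Acc 6: bank1 row3 -> HIT
Acc 7: bank0 row1 -> MISS (open row1); precharges=3
Acc 8: bank0 row0 -> MISS (open row0); precharges=4
Acc 9: bank0 row2 -> MISS (open row2); precharges=5
Acc 10: bank2 row3 -> MISS (open row3); precharges=6

Answer: M M M M M H M M M M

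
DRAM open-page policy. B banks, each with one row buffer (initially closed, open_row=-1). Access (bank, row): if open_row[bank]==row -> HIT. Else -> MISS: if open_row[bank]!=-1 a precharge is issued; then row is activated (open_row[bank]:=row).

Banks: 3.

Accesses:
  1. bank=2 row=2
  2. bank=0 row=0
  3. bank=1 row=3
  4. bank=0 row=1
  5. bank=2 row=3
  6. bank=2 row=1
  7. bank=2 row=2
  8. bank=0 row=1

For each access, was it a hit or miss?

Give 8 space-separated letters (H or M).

Answer: M M M M M M M H

Derivation:
Acc 1: bank2 row2 -> MISS (open row2); precharges=0
Acc 2: bank0 row0 -> MISS (open row0); precharges=0
Acc 3: bank1 row3 -> MISS (open row3); precharges=0
Acc 4: bank0 row1 -> MISS (open row1); precharges=1
Acc 5: bank2 row3 -> MISS (open row3); precharges=2
Acc 6: bank2 row1 -> MISS (open row1); precharges=3
Acc 7: bank2 row2 -> MISS (open row2); precharges=4
Acc 8: bank0 row1 -> HIT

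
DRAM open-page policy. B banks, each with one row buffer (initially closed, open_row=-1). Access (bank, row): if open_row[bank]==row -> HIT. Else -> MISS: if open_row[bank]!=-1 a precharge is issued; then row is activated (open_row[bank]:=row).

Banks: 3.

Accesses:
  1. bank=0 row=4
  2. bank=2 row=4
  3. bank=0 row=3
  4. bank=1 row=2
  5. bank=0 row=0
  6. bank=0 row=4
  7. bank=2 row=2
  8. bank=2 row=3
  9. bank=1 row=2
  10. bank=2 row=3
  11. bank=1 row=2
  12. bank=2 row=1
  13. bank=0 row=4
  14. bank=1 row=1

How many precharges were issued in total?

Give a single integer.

Acc 1: bank0 row4 -> MISS (open row4); precharges=0
Acc 2: bank2 row4 -> MISS (open row4); precharges=0
Acc 3: bank0 row3 -> MISS (open row3); precharges=1
Acc 4: bank1 row2 -> MISS (open row2); precharges=1
Acc 5: bank0 row0 -> MISS (open row0); precharges=2
Acc 6: bank0 row4 -> MISS (open row4); precharges=3
Acc 7: bank2 row2 -> MISS (open row2); precharges=4
Acc 8: bank2 row3 -> MISS (open row3); precharges=5
Acc 9: bank1 row2 -> HIT
Acc 10: bank2 row3 -> HIT
Acc 11: bank1 row2 -> HIT
Acc 12: bank2 row1 -> MISS (open row1); precharges=6
Acc 13: bank0 row4 -> HIT
Acc 14: bank1 row1 -> MISS (open row1); precharges=7

Answer: 7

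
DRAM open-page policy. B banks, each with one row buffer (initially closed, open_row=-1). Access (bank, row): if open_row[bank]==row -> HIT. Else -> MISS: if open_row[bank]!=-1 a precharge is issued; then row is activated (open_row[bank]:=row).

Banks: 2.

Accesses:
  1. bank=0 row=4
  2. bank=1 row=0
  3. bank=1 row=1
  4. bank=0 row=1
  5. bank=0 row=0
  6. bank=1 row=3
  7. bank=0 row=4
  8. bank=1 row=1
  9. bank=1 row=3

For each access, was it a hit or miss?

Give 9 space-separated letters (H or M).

Answer: M M M M M M M M M

Derivation:
Acc 1: bank0 row4 -> MISS (open row4); precharges=0
Acc 2: bank1 row0 -> MISS (open row0); precharges=0
Acc 3: bank1 row1 -> MISS (open row1); precharges=1
Acc 4: bank0 row1 -> MISS (open row1); precharges=2
Acc 5: bank0 row0 -> MISS (open row0); precharges=3
Acc 6: bank1 row3 -> MISS (open row3); precharges=4
Acc 7: bank0 row4 -> MISS (open row4); precharges=5
Acc 8: bank1 row1 -> MISS (open row1); precharges=6
Acc 9: bank1 row3 -> MISS (open row3); precharges=7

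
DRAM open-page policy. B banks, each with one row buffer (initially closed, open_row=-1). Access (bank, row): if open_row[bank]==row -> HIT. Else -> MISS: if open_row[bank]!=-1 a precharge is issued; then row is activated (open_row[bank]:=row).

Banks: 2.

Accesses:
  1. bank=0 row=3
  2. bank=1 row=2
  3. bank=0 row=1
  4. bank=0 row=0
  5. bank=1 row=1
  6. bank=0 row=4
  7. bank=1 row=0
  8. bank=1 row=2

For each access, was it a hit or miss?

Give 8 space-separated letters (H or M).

Answer: M M M M M M M M

Derivation:
Acc 1: bank0 row3 -> MISS (open row3); precharges=0
Acc 2: bank1 row2 -> MISS (open row2); precharges=0
Acc 3: bank0 row1 -> MISS (open row1); precharges=1
Acc 4: bank0 row0 -> MISS (open row0); precharges=2
Acc 5: bank1 row1 -> MISS (open row1); precharges=3
Acc 6: bank0 row4 -> MISS (open row4); precharges=4
Acc 7: bank1 row0 -> MISS (open row0); precharges=5
Acc 8: bank1 row2 -> MISS (open row2); precharges=6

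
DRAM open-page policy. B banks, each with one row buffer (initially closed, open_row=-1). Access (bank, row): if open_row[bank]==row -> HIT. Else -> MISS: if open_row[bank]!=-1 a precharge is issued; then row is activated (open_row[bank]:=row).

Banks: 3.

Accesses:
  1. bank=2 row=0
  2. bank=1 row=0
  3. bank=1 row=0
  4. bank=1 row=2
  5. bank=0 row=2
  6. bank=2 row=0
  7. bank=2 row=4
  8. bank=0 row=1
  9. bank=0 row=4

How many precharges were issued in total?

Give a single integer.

Acc 1: bank2 row0 -> MISS (open row0); precharges=0
Acc 2: bank1 row0 -> MISS (open row0); precharges=0
Acc 3: bank1 row0 -> HIT
Acc 4: bank1 row2 -> MISS (open row2); precharges=1
Acc 5: bank0 row2 -> MISS (open row2); precharges=1
Acc 6: bank2 row0 -> HIT
Acc 7: bank2 row4 -> MISS (open row4); precharges=2
Acc 8: bank0 row1 -> MISS (open row1); precharges=3
Acc 9: bank0 row4 -> MISS (open row4); precharges=4

Answer: 4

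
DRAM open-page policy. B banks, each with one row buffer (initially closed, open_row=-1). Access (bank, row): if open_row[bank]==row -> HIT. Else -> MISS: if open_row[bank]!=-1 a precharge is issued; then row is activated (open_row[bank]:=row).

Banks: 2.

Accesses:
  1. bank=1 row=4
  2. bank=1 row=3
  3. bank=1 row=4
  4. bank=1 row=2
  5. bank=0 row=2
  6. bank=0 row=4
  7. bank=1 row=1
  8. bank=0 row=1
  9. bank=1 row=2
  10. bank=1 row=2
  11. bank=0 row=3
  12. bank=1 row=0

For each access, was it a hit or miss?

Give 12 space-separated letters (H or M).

Answer: M M M M M M M M M H M M

Derivation:
Acc 1: bank1 row4 -> MISS (open row4); precharges=0
Acc 2: bank1 row3 -> MISS (open row3); precharges=1
Acc 3: bank1 row4 -> MISS (open row4); precharges=2
Acc 4: bank1 row2 -> MISS (open row2); precharges=3
Acc 5: bank0 row2 -> MISS (open row2); precharges=3
Acc 6: bank0 row4 -> MISS (open row4); precharges=4
Acc 7: bank1 row1 -> MISS (open row1); precharges=5
Acc 8: bank0 row1 -> MISS (open row1); precharges=6
Acc 9: bank1 row2 -> MISS (open row2); precharges=7
Acc 10: bank1 row2 -> HIT
Acc 11: bank0 row3 -> MISS (open row3); precharges=8
Acc 12: bank1 row0 -> MISS (open row0); precharges=9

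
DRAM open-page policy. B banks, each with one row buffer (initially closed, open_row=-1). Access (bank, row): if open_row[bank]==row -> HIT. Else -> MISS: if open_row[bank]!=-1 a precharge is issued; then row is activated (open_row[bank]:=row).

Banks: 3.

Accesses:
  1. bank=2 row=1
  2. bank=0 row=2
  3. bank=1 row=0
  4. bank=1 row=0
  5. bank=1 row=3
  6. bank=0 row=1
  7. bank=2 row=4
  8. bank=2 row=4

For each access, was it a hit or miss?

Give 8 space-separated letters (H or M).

Acc 1: bank2 row1 -> MISS (open row1); precharges=0
Acc 2: bank0 row2 -> MISS (open row2); precharges=0
Acc 3: bank1 row0 -> MISS (open row0); precharges=0
Acc 4: bank1 row0 -> HIT
Acc 5: bank1 row3 -> MISS (open row3); precharges=1
Acc 6: bank0 row1 -> MISS (open row1); precharges=2
Acc 7: bank2 row4 -> MISS (open row4); precharges=3
Acc 8: bank2 row4 -> HIT

Answer: M M M H M M M H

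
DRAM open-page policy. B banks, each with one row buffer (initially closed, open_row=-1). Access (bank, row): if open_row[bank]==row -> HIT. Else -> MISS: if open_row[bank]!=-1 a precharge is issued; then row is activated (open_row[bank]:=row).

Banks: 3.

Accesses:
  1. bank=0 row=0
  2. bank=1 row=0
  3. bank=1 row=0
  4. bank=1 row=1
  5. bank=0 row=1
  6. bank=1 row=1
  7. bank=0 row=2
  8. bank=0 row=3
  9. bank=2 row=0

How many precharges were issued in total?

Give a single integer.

Answer: 4

Derivation:
Acc 1: bank0 row0 -> MISS (open row0); precharges=0
Acc 2: bank1 row0 -> MISS (open row0); precharges=0
Acc 3: bank1 row0 -> HIT
Acc 4: bank1 row1 -> MISS (open row1); precharges=1
Acc 5: bank0 row1 -> MISS (open row1); precharges=2
Acc 6: bank1 row1 -> HIT
Acc 7: bank0 row2 -> MISS (open row2); precharges=3
Acc 8: bank0 row3 -> MISS (open row3); precharges=4
Acc 9: bank2 row0 -> MISS (open row0); precharges=4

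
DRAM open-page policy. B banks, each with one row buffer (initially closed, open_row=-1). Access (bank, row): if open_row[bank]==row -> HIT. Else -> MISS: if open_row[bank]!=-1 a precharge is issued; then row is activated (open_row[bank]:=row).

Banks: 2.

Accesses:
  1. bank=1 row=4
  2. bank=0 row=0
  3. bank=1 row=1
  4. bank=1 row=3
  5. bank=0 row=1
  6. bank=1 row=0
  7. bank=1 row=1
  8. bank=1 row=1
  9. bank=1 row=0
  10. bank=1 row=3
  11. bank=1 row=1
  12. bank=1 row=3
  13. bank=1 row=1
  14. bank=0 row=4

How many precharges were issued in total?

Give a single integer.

Acc 1: bank1 row4 -> MISS (open row4); precharges=0
Acc 2: bank0 row0 -> MISS (open row0); precharges=0
Acc 3: bank1 row1 -> MISS (open row1); precharges=1
Acc 4: bank1 row3 -> MISS (open row3); precharges=2
Acc 5: bank0 row1 -> MISS (open row1); precharges=3
Acc 6: bank1 row0 -> MISS (open row0); precharges=4
Acc 7: bank1 row1 -> MISS (open row1); precharges=5
Acc 8: bank1 row1 -> HIT
Acc 9: bank1 row0 -> MISS (open row0); precharges=6
Acc 10: bank1 row3 -> MISS (open row3); precharges=7
Acc 11: bank1 row1 -> MISS (open row1); precharges=8
Acc 12: bank1 row3 -> MISS (open row3); precharges=9
Acc 13: bank1 row1 -> MISS (open row1); precharges=10
Acc 14: bank0 row4 -> MISS (open row4); precharges=11

Answer: 11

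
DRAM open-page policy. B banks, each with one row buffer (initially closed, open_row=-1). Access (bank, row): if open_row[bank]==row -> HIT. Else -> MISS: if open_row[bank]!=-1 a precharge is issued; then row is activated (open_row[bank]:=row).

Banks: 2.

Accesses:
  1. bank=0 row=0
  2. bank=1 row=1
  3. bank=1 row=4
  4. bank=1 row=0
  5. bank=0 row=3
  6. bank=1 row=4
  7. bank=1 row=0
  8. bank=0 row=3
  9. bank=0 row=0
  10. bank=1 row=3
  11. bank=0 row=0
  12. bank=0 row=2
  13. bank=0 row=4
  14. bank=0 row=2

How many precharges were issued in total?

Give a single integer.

Acc 1: bank0 row0 -> MISS (open row0); precharges=0
Acc 2: bank1 row1 -> MISS (open row1); precharges=0
Acc 3: bank1 row4 -> MISS (open row4); precharges=1
Acc 4: bank1 row0 -> MISS (open row0); precharges=2
Acc 5: bank0 row3 -> MISS (open row3); precharges=3
Acc 6: bank1 row4 -> MISS (open row4); precharges=4
Acc 7: bank1 row0 -> MISS (open row0); precharges=5
Acc 8: bank0 row3 -> HIT
Acc 9: bank0 row0 -> MISS (open row0); precharges=6
Acc 10: bank1 row3 -> MISS (open row3); precharges=7
Acc 11: bank0 row0 -> HIT
Acc 12: bank0 row2 -> MISS (open row2); precharges=8
Acc 13: bank0 row4 -> MISS (open row4); precharges=9
Acc 14: bank0 row2 -> MISS (open row2); precharges=10

Answer: 10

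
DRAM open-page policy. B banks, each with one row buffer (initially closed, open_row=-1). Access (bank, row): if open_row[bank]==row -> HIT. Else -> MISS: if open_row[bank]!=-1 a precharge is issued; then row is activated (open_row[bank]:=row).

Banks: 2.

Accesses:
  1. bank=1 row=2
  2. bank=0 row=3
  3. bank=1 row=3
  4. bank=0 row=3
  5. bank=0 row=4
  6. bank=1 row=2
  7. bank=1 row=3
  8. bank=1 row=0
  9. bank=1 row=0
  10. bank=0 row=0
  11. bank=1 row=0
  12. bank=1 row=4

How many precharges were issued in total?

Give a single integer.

Answer: 7

Derivation:
Acc 1: bank1 row2 -> MISS (open row2); precharges=0
Acc 2: bank0 row3 -> MISS (open row3); precharges=0
Acc 3: bank1 row3 -> MISS (open row3); precharges=1
Acc 4: bank0 row3 -> HIT
Acc 5: bank0 row4 -> MISS (open row4); precharges=2
Acc 6: bank1 row2 -> MISS (open row2); precharges=3
Acc 7: bank1 row3 -> MISS (open row3); precharges=4
Acc 8: bank1 row0 -> MISS (open row0); precharges=5
Acc 9: bank1 row0 -> HIT
Acc 10: bank0 row0 -> MISS (open row0); precharges=6
Acc 11: bank1 row0 -> HIT
Acc 12: bank1 row4 -> MISS (open row4); precharges=7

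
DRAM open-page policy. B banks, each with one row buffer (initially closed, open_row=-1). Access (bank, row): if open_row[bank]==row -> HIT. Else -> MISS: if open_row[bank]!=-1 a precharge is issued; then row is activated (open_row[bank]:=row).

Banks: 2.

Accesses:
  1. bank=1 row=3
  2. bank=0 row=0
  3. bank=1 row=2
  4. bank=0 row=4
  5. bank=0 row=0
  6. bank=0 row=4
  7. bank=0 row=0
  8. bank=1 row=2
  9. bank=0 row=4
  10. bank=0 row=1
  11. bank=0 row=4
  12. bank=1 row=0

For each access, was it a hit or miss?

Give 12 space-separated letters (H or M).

Acc 1: bank1 row3 -> MISS (open row3); precharges=0
Acc 2: bank0 row0 -> MISS (open row0); precharges=0
Acc 3: bank1 row2 -> MISS (open row2); precharges=1
Acc 4: bank0 row4 -> MISS (open row4); precharges=2
Acc 5: bank0 row0 -> MISS (open row0); precharges=3
Acc 6: bank0 row4 -> MISS (open row4); precharges=4
Acc 7: bank0 row0 -> MISS (open row0); precharges=5
Acc 8: bank1 row2 -> HIT
Acc 9: bank0 row4 -> MISS (open row4); precharges=6
Acc 10: bank0 row1 -> MISS (open row1); precharges=7
Acc 11: bank0 row4 -> MISS (open row4); precharges=8
Acc 12: bank1 row0 -> MISS (open row0); precharges=9

Answer: M M M M M M M H M M M M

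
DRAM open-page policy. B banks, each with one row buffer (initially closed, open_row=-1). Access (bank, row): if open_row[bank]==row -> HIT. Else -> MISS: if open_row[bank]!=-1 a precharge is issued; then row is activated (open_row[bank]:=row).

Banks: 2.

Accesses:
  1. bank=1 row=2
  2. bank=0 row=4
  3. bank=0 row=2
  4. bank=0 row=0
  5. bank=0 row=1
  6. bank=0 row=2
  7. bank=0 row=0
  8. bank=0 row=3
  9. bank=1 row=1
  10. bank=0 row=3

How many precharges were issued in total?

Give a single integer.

Acc 1: bank1 row2 -> MISS (open row2); precharges=0
Acc 2: bank0 row4 -> MISS (open row4); precharges=0
Acc 3: bank0 row2 -> MISS (open row2); precharges=1
Acc 4: bank0 row0 -> MISS (open row0); precharges=2
Acc 5: bank0 row1 -> MISS (open row1); precharges=3
Acc 6: bank0 row2 -> MISS (open row2); precharges=4
Acc 7: bank0 row0 -> MISS (open row0); precharges=5
Acc 8: bank0 row3 -> MISS (open row3); precharges=6
Acc 9: bank1 row1 -> MISS (open row1); precharges=7
Acc 10: bank0 row3 -> HIT

Answer: 7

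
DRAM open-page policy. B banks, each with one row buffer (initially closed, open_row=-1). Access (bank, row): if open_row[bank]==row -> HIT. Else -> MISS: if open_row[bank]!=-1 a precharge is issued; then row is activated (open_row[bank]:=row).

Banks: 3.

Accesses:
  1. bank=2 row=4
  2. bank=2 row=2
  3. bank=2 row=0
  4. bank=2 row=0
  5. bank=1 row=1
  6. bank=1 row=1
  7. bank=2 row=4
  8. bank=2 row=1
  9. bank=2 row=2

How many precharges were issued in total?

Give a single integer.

Acc 1: bank2 row4 -> MISS (open row4); precharges=0
Acc 2: bank2 row2 -> MISS (open row2); precharges=1
Acc 3: bank2 row0 -> MISS (open row0); precharges=2
Acc 4: bank2 row0 -> HIT
Acc 5: bank1 row1 -> MISS (open row1); precharges=2
Acc 6: bank1 row1 -> HIT
Acc 7: bank2 row4 -> MISS (open row4); precharges=3
Acc 8: bank2 row1 -> MISS (open row1); precharges=4
Acc 9: bank2 row2 -> MISS (open row2); precharges=5

Answer: 5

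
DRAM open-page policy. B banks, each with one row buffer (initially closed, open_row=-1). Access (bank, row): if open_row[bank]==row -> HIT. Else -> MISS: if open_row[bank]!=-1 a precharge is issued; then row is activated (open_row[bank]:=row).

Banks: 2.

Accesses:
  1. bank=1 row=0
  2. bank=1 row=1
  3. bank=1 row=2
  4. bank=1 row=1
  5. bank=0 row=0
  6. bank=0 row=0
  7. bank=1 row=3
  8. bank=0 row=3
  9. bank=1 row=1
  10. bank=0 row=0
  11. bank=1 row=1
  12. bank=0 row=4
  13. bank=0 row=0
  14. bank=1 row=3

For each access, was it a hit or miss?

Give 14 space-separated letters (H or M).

Acc 1: bank1 row0 -> MISS (open row0); precharges=0
Acc 2: bank1 row1 -> MISS (open row1); precharges=1
Acc 3: bank1 row2 -> MISS (open row2); precharges=2
Acc 4: bank1 row1 -> MISS (open row1); precharges=3
Acc 5: bank0 row0 -> MISS (open row0); precharges=3
Acc 6: bank0 row0 -> HIT
Acc 7: bank1 row3 -> MISS (open row3); precharges=4
Acc 8: bank0 row3 -> MISS (open row3); precharges=5
Acc 9: bank1 row1 -> MISS (open row1); precharges=6
Acc 10: bank0 row0 -> MISS (open row0); precharges=7
Acc 11: bank1 row1 -> HIT
Acc 12: bank0 row4 -> MISS (open row4); precharges=8
Acc 13: bank0 row0 -> MISS (open row0); precharges=9
Acc 14: bank1 row3 -> MISS (open row3); precharges=10

Answer: M M M M M H M M M M H M M M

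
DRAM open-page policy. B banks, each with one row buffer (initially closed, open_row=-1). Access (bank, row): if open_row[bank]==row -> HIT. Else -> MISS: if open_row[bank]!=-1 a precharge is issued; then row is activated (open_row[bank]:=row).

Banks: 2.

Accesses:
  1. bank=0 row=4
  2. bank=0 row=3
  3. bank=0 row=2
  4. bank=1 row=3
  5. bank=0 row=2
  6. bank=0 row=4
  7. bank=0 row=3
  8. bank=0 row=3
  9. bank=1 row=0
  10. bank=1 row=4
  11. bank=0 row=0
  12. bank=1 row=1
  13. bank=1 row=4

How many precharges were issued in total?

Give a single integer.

Acc 1: bank0 row4 -> MISS (open row4); precharges=0
Acc 2: bank0 row3 -> MISS (open row3); precharges=1
Acc 3: bank0 row2 -> MISS (open row2); precharges=2
Acc 4: bank1 row3 -> MISS (open row3); precharges=2
Acc 5: bank0 row2 -> HIT
Acc 6: bank0 row4 -> MISS (open row4); precharges=3
Acc 7: bank0 row3 -> MISS (open row3); precharges=4
Acc 8: bank0 row3 -> HIT
Acc 9: bank1 row0 -> MISS (open row0); precharges=5
Acc 10: bank1 row4 -> MISS (open row4); precharges=6
Acc 11: bank0 row0 -> MISS (open row0); precharges=7
Acc 12: bank1 row1 -> MISS (open row1); precharges=8
Acc 13: bank1 row4 -> MISS (open row4); precharges=9

Answer: 9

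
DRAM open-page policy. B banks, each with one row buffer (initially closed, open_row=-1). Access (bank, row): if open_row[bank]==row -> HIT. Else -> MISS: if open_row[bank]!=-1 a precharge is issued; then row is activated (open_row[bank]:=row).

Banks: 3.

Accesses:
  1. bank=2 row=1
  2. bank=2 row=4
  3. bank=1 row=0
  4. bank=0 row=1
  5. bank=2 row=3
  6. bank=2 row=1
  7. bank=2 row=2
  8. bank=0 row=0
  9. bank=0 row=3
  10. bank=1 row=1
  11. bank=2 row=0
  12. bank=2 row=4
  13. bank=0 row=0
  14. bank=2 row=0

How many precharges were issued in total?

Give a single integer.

Acc 1: bank2 row1 -> MISS (open row1); precharges=0
Acc 2: bank2 row4 -> MISS (open row4); precharges=1
Acc 3: bank1 row0 -> MISS (open row0); precharges=1
Acc 4: bank0 row1 -> MISS (open row1); precharges=1
Acc 5: bank2 row3 -> MISS (open row3); precharges=2
Acc 6: bank2 row1 -> MISS (open row1); precharges=3
Acc 7: bank2 row2 -> MISS (open row2); precharges=4
Acc 8: bank0 row0 -> MISS (open row0); precharges=5
Acc 9: bank0 row3 -> MISS (open row3); precharges=6
Acc 10: bank1 row1 -> MISS (open row1); precharges=7
Acc 11: bank2 row0 -> MISS (open row0); precharges=8
Acc 12: bank2 row4 -> MISS (open row4); precharges=9
Acc 13: bank0 row0 -> MISS (open row0); precharges=10
Acc 14: bank2 row0 -> MISS (open row0); precharges=11

Answer: 11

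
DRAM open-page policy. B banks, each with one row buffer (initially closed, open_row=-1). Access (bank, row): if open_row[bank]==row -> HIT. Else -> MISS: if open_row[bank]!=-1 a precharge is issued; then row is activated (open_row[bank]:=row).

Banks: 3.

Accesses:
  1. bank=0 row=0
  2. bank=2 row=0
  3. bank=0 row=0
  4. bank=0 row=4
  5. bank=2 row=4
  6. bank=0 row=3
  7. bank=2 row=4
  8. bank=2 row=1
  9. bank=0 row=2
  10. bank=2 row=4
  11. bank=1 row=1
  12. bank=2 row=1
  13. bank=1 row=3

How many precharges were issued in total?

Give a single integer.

Acc 1: bank0 row0 -> MISS (open row0); precharges=0
Acc 2: bank2 row0 -> MISS (open row0); precharges=0
Acc 3: bank0 row0 -> HIT
Acc 4: bank0 row4 -> MISS (open row4); precharges=1
Acc 5: bank2 row4 -> MISS (open row4); precharges=2
Acc 6: bank0 row3 -> MISS (open row3); precharges=3
Acc 7: bank2 row4 -> HIT
Acc 8: bank2 row1 -> MISS (open row1); precharges=4
Acc 9: bank0 row2 -> MISS (open row2); precharges=5
Acc 10: bank2 row4 -> MISS (open row4); precharges=6
Acc 11: bank1 row1 -> MISS (open row1); precharges=6
Acc 12: bank2 row1 -> MISS (open row1); precharges=7
Acc 13: bank1 row3 -> MISS (open row3); precharges=8

Answer: 8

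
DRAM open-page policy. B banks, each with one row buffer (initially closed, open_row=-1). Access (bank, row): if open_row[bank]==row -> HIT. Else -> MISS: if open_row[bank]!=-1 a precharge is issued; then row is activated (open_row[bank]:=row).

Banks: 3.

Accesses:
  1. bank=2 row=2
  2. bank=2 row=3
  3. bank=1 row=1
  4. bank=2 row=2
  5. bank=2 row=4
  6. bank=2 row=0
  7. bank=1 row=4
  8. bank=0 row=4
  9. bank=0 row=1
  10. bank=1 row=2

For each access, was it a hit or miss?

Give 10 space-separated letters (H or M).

Answer: M M M M M M M M M M

Derivation:
Acc 1: bank2 row2 -> MISS (open row2); precharges=0
Acc 2: bank2 row3 -> MISS (open row3); precharges=1
Acc 3: bank1 row1 -> MISS (open row1); precharges=1
Acc 4: bank2 row2 -> MISS (open row2); precharges=2
Acc 5: bank2 row4 -> MISS (open row4); precharges=3
Acc 6: bank2 row0 -> MISS (open row0); precharges=4
Acc 7: bank1 row4 -> MISS (open row4); precharges=5
Acc 8: bank0 row4 -> MISS (open row4); precharges=5
Acc 9: bank0 row1 -> MISS (open row1); precharges=6
Acc 10: bank1 row2 -> MISS (open row2); precharges=7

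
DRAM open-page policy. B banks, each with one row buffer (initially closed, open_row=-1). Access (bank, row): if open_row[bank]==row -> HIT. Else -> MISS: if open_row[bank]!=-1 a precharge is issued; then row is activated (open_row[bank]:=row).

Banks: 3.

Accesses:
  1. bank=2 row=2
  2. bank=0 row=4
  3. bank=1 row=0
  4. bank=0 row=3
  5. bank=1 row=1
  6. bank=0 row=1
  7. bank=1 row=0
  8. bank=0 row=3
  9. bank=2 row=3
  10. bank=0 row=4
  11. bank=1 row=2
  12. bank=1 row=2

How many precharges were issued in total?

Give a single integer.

Acc 1: bank2 row2 -> MISS (open row2); precharges=0
Acc 2: bank0 row4 -> MISS (open row4); precharges=0
Acc 3: bank1 row0 -> MISS (open row0); precharges=0
Acc 4: bank0 row3 -> MISS (open row3); precharges=1
Acc 5: bank1 row1 -> MISS (open row1); precharges=2
Acc 6: bank0 row1 -> MISS (open row1); precharges=3
Acc 7: bank1 row0 -> MISS (open row0); precharges=4
Acc 8: bank0 row3 -> MISS (open row3); precharges=5
Acc 9: bank2 row3 -> MISS (open row3); precharges=6
Acc 10: bank0 row4 -> MISS (open row4); precharges=7
Acc 11: bank1 row2 -> MISS (open row2); precharges=8
Acc 12: bank1 row2 -> HIT

Answer: 8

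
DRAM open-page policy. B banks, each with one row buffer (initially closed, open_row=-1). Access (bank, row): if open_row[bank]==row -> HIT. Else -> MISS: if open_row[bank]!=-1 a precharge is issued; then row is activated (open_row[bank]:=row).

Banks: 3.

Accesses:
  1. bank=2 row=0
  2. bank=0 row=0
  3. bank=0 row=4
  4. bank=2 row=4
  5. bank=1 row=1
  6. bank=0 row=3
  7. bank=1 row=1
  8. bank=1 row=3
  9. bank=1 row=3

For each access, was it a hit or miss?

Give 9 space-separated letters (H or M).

Answer: M M M M M M H M H

Derivation:
Acc 1: bank2 row0 -> MISS (open row0); precharges=0
Acc 2: bank0 row0 -> MISS (open row0); precharges=0
Acc 3: bank0 row4 -> MISS (open row4); precharges=1
Acc 4: bank2 row4 -> MISS (open row4); precharges=2
Acc 5: bank1 row1 -> MISS (open row1); precharges=2
Acc 6: bank0 row3 -> MISS (open row3); precharges=3
Acc 7: bank1 row1 -> HIT
Acc 8: bank1 row3 -> MISS (open row3); precharges=4
Acc 9: bank1 row3 -> HIT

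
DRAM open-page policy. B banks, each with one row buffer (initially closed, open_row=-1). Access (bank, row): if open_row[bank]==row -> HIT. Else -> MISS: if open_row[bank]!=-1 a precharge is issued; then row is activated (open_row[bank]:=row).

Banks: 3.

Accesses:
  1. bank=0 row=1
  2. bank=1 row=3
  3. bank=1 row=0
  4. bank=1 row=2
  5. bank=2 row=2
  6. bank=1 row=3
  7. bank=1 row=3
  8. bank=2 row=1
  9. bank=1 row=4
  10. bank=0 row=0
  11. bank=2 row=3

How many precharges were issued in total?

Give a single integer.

Answer: 7

Derivation:
Acc 1: bank0 row1 -> MISS (open row1); precharges=0
Acc 2: bank1 row3 -> MISS (open row3); precharges=0
Acc 3: bank1 row0 -> MISS (open row0); precharges=1
Acc 4: bank1 row2 -> MISS (open row2); precharges=2
Acc 5: bank2 row2 -> MISS (open row2); precharges=2
Acc 6: bank1 row3 -> MISS (open row3); precharges=3
Acc 7: bank1 row3 -> HIT
Acc 8: bank2 row1 -> MISS (open row1); precharges=4
Acc 9: bank1 row4 -> MISS (open row4); precharges=5
Acc 10: bank0 row0 -> MISS (open row0); precharges=6
Acc 11: bank2 row3 -> MISS (open row3); precharges=7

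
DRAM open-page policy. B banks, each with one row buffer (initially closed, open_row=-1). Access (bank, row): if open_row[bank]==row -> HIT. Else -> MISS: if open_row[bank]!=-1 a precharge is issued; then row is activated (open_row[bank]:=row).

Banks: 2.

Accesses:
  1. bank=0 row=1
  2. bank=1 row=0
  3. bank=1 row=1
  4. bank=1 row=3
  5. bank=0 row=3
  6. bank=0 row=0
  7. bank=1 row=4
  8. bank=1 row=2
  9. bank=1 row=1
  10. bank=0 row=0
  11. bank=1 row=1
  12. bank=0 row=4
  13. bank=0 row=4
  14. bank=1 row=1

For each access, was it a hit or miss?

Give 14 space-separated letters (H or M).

Answer: M M M M M M M M M H H M H H

Derivation:
Acc 1: bank0 row1 -> MISS (open row1); precharges=0
Acc 2: bank1 row0 -> MISS (open row0); precharges=0
Acc 3: bank1 row1 -> MISS (open row1); precharges=1
Acc 4: bank1 row3 -> MISS (open row3); precharges=2
Acc 5: bank0 row3 -> MISS (open row3); precharges=3
Acc 6: bank0 row0 -> MISS (open row0); precharges=4
Acc 7: bank1 row4 -> MISS (open row4); precharges=5
Acc 8: bank1 row2 -> MISS (open row2); precharges=6
Acc 9: bank1 row1 -> MISS (open row1); precharges=7
Acc 10: bank0 row0 -> HIT
Acc 11: bank1 row1 -> HIT
Acc 12: bank0 row4 -> MISS (open row4); precharges=8
Acc 13: bank0 row4 -> HIT
Acc 14: bank1 row1 -> HIT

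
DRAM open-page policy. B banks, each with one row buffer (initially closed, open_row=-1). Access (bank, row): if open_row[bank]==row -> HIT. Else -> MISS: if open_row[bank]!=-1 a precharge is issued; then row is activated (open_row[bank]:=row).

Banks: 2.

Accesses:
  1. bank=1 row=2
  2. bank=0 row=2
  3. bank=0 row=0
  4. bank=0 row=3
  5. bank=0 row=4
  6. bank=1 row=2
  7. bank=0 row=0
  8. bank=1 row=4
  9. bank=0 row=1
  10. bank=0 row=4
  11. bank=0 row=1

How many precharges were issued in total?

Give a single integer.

Acc 1: bank1 row2 -> MISS (open row2); precharges=0
Acc 2: bank0 row2 -> MISS (open row2); precharges=0
Acc 3: bank0 row0 -> MISS (open row0); precharges=1
Acc 4: bank0 row3 -> MISS (open row3); precharges=2
Acc 5: bank0 row4 -> MISS (open row4); precharges=3
Acc 6: bank1 row2 -> HIT
Acc 7: bank0 row0 -> MISS (open row0); precharges=4
Acc 8: bank1 row4 -> MISS (open row4); precharges=5
Acc 9: bank0 row1 -> MISS (open row1); precharges=6
Acc 10: bank0 row4 -> MISS (open row4); precharges=7
Acc 11: bank0 row1 -> MISS (open row1); precharges=8

Answer: 8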